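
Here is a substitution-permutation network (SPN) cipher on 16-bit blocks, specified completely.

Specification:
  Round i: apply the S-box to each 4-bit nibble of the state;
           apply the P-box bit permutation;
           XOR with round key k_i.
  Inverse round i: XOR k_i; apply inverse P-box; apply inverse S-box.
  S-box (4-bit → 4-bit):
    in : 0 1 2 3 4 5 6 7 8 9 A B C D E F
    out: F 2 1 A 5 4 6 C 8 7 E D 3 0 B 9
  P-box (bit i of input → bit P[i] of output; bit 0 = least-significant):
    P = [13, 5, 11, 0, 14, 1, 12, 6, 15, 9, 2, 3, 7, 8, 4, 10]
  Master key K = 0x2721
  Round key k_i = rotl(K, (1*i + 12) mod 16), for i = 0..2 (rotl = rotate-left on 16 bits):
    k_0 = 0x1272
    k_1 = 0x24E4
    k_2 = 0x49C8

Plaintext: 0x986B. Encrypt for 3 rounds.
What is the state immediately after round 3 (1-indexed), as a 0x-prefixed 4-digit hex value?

s_0 = plaintext = 0x986B
s_1 = Round(s_0, k_0) = 0x2BE9
s_2 = Round(s_1, k_1) = 0xCC0A
s_3 = Round(s_2, k_2) = 0x922B

0x922B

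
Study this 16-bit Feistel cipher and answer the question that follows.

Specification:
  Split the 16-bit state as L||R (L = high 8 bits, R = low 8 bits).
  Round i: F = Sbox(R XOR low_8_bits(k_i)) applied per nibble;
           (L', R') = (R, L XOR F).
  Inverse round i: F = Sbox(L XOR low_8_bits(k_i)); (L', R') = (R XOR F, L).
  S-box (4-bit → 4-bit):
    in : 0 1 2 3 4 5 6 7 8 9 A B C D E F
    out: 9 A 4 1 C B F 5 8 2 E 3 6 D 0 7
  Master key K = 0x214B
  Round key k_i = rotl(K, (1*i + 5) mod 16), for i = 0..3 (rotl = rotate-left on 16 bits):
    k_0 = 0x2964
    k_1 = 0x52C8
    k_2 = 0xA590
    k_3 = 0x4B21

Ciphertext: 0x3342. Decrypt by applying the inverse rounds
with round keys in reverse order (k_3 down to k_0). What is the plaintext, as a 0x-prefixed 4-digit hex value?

0x9C0A

s_0 = ciphertext = 0x3342
s_1 = InvRound(s_0, k_3) = 0xE633
s_2 = InvRound(s_1, k_2) = 0x6CE6
s_3 = InvRound(s_2, k_1) = 0x0A6C
s_4 = InvRound(s_3, k_0) = 0x9C0A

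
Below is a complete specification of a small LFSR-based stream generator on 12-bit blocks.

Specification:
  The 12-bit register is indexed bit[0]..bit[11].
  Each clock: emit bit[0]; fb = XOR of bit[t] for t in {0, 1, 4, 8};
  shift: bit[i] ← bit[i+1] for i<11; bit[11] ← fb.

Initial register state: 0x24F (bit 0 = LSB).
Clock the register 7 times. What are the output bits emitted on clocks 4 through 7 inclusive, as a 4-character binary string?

1001

reg_0 = 0x24F
clock 1: out=1, reg = 0x127
clock 2: out=1, reg = 0x893
clock 3: out=1, reg = 0xC49
clock 4: out=1, reg = 0xE24
clock 5: out=0, reg = 0x712
clock 6: out=0, reg = 0xB89
clock 7: out=1, reg = 0x5C4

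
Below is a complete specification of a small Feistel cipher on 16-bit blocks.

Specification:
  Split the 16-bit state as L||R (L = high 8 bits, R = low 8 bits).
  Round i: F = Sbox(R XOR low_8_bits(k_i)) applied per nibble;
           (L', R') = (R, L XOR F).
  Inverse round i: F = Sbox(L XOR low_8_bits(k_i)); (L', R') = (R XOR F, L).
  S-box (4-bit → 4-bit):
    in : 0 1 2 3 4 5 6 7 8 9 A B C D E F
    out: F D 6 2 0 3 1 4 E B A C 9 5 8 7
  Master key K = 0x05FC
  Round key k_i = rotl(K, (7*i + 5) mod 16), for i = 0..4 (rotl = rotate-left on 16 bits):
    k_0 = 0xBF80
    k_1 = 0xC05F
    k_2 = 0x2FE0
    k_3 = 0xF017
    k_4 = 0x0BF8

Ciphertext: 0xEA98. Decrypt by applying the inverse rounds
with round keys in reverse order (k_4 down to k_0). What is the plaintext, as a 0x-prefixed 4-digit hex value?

0x2DF8

s_0 = ciphertext = 0xEA98
s_1 = InvRound(s_0, k_4) = 0x4EEA
s_2 = InvRound(s_1, k_3) = 0xD14E
s_3 = InvRound(s_2, k_2) = 0x63D1
s_4 = InvRound(s_3, k_1) = 0xF863
s_5 = InvRound(s_4, k_0) = 0x2DF8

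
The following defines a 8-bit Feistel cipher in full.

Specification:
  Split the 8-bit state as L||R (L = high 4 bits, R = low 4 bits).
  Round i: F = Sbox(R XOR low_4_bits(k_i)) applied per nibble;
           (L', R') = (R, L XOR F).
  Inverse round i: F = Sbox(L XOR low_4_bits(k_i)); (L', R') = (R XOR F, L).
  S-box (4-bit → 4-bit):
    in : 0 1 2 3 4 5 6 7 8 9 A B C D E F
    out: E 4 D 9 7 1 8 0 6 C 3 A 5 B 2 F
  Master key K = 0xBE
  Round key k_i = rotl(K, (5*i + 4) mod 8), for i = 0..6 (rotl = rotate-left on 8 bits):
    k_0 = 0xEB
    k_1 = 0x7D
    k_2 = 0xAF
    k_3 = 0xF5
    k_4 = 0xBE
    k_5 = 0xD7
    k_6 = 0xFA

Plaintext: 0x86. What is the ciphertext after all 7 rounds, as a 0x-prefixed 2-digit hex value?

s_0 = plaintext = 0x86
s_1 = Round(s_0, k_0) = 0x63
s_2 = Round(s_1, k_1) = 0x34
s_3 = Round(s_2, k_2) = 0x49
s_4 = Round(s_3, k_3) = 0x91
s_5 = Round(s_4, k_4) = 0x16
s_6 = Round(s_5, k_5) = 0x65
s_7 = Round(s_6, k_6) = 0x59

0x59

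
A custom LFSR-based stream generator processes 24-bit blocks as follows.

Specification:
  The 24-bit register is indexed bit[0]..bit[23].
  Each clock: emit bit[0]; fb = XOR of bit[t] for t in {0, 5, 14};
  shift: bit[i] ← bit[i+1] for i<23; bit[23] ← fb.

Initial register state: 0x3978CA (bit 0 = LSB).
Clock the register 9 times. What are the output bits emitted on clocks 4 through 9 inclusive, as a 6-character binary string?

reg_0 = 0x3978CA
clock 1: out=0, reg = 0x9CBC65
clock 2: out=1, reg = 0x4E5E32
clock 3: out=0, reg = 0x272F19
clock 4: out=1, reg = 0x93978C
clock 5: out=0, reg = 0x49CBC6
clock 6: out=0, reg = 0xA4E5E3
clock 7: out=1, reg = 0xD272F1
clock 8: out=1, reg = 0xE93978
clock 9: out=0, reg = 0xF49CBC

100110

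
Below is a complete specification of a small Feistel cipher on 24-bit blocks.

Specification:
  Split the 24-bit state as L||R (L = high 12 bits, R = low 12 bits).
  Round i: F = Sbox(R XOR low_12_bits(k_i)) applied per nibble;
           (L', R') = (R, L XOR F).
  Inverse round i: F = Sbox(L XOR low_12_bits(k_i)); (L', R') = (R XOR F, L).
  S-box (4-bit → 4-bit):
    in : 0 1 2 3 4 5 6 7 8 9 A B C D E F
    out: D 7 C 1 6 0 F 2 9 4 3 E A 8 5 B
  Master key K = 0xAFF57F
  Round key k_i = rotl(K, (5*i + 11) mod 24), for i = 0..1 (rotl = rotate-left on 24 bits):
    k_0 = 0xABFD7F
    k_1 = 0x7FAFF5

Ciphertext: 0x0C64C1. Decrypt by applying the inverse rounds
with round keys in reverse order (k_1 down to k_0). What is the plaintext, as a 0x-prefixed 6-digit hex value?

0xCFDFD0

s_0 = ciphertext = 0x0C64C1
s_1 = InvRound(s_0, k_1) = 0xFD00C6
s_2 = InvRound(s_1, k_0) = 0xCFDFD0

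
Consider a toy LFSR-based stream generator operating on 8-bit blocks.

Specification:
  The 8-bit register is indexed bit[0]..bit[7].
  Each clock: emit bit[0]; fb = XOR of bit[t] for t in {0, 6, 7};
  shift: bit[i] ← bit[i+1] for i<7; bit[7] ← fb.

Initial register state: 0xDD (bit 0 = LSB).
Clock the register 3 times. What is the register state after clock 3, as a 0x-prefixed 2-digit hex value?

reg_0 = 0xDD
clock 1: out=1, reg = 0xEE
clock 2: out=0, reg = 0x77
clock 3: out=1, reg = 0x3B

0x3B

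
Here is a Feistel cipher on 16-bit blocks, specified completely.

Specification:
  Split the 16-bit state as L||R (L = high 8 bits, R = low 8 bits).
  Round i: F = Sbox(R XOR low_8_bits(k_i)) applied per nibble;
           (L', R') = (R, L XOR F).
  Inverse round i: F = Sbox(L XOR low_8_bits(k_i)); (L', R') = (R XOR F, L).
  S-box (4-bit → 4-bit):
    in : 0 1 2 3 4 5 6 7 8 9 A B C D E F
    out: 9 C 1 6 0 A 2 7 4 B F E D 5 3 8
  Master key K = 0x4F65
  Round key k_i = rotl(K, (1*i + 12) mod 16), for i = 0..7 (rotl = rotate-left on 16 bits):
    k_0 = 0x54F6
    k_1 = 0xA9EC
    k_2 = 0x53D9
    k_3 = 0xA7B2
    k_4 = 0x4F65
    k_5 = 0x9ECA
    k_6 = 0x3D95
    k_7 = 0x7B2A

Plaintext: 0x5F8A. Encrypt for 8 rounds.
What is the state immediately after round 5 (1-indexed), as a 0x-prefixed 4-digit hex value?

0x024C

s_0 = plaintext = 0x5F8A
s_1 = Round(s_0, k_0) = 0x8A22
s_2 = Round(s_1, k_1) = 0x2259
s_3 = Round(s_2, k_2) = 0x596B
s_4 = Round(s_3, k_3) = 0x6B02
s_5 = Round(s_4, k_4) = 0x024C
s_6 = Round(s_5, k_5) = 0x4C40
s_7 = Round(s_6, k_6) = 0x4016
s_8 = Round(s_7, k_7) = 0x162D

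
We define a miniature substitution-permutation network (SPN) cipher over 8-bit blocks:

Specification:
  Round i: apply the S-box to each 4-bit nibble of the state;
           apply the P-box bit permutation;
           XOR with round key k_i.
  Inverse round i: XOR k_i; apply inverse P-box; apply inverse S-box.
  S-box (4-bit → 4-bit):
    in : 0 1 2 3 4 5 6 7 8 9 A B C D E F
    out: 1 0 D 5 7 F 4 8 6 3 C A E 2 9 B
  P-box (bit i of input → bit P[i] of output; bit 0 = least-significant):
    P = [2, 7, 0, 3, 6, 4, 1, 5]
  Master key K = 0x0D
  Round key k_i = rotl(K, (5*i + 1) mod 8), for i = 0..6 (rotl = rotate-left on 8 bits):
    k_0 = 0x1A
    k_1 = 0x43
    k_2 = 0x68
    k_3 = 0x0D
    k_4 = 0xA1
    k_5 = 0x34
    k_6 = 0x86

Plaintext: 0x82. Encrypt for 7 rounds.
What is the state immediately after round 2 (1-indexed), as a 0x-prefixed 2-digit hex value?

s_0 = plaintext = 0x82
s_1 = Round(s_0, k_0) = 0x05
s_2 = Round(s_1, k_1) = 0x8E
s_3 = Round(s_2, k_2) = 0x76
s_4 = Round(s_3, k_3) = 0x2C
s_5 = Round(s_4, k_4) = 0x4A
s_6 = Round(s_5, k_5) = 0x6F
s_7 = Round(s_6, k_6) = 0x08

0x8E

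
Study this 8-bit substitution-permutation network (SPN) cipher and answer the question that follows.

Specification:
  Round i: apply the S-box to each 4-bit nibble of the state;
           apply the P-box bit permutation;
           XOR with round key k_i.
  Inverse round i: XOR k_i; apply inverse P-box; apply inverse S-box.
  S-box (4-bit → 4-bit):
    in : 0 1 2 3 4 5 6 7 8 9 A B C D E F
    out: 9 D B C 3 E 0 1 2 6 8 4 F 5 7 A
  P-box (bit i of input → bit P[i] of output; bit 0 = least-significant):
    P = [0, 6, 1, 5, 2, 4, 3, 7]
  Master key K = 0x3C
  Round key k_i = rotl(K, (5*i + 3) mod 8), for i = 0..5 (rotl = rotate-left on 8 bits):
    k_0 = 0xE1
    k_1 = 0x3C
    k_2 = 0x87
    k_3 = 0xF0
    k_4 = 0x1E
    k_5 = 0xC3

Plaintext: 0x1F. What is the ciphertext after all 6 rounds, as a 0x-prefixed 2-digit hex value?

0x76

s_0 = plaintext = 0x1F
s_1 = Round(s_0, k_0) = 0x0D
s_2 = Round(s_1, k_1) = 0xBB
s_3 = Round(s_2, k_2) = 0x8D
s_4 = Round(s_3, k_3) = 0xE3
s_5 = Round(s_4, k_4) = 0x20
s_6 = Round(s_5, k_5) = 0x76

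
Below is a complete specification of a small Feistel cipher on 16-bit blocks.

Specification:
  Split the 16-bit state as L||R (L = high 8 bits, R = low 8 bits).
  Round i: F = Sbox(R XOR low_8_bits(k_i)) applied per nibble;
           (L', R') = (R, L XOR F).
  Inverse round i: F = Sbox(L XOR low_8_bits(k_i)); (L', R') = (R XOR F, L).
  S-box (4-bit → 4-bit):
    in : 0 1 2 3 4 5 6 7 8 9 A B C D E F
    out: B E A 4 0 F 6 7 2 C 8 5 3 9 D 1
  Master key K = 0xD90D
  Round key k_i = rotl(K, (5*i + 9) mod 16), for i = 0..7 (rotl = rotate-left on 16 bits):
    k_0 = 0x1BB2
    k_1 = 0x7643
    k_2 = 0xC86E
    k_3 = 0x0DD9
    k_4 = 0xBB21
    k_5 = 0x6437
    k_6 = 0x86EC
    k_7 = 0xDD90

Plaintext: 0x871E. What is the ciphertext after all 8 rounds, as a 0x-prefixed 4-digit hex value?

0xEB05

s_0 = plaintext = 0x871E
s_1 = Round(s_0, k_0) = 0x1E04
s_2 = Round(s_1, k_1) = 0x0419
s_3 = Round(s_2, k_2) = 0x1973
s_4 = Round(s_3, k_3) = 0x7391
s_5 = Round(s_4, k_4) = 0x9128
s_6 = Round(s_5, k_5) = 0x2870
s_7 = Round(s_6, k_6) = 0x70EB
s_8 = Round(s_7, k_7) = 0xEB05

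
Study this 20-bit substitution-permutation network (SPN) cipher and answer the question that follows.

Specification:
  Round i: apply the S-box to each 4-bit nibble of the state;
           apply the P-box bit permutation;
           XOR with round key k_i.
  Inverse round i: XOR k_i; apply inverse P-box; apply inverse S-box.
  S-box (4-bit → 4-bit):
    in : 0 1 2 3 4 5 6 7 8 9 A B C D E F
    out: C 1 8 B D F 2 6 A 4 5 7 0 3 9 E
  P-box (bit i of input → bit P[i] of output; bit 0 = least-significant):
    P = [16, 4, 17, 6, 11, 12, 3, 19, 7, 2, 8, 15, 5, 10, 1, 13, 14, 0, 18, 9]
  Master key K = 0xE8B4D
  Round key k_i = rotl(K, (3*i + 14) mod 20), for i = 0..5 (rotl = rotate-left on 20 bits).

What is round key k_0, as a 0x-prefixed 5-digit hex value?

0x37A2D

K = 0xE8B4D
k_0 = rotl(K, (3*0+14) mod 20) = rotl(K, 14) = 0x37A2D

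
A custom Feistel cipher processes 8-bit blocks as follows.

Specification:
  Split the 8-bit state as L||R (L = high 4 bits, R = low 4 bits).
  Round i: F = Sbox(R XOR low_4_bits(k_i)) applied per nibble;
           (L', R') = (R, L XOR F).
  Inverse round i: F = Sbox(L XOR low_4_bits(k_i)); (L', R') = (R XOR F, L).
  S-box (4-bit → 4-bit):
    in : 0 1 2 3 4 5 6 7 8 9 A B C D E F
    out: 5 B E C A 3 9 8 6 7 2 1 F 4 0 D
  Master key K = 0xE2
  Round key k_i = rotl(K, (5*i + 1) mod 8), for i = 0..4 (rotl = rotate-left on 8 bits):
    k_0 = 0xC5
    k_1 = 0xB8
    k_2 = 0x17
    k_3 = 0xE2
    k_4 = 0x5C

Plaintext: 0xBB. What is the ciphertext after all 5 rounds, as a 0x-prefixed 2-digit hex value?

s_0 = plaintext = 0xBB
s_1 = Round(s_0, k_0) = 0xBB
s_2 = Round(s_1, k_1) = 0xB7
s_3 = Round(s_2, k_2) = 0x7E
s_4 = Round(s_3, k_3) = 0xE8
s_5 = Round(s_4, k_4) = 0x84

0x84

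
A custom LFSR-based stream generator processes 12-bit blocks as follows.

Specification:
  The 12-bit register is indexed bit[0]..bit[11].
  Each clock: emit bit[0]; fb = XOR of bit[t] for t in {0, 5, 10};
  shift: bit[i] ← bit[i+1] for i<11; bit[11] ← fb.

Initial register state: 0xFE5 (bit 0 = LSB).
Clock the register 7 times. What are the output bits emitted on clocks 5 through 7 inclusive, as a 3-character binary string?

011

reg_0 = 0xFE5
clock 1: out=1, reg = 0xFF2
clock 2: out=0, reg = 0x7F9
clock 3: out=1, reg = 0xBFC
clock 4: out=0, reg = 0xDFE
clock 5: out=0, reg = 0x6FF
clock 6: out=1, reg = 0xB7F
clock 7: out=1, reg = 0x5BF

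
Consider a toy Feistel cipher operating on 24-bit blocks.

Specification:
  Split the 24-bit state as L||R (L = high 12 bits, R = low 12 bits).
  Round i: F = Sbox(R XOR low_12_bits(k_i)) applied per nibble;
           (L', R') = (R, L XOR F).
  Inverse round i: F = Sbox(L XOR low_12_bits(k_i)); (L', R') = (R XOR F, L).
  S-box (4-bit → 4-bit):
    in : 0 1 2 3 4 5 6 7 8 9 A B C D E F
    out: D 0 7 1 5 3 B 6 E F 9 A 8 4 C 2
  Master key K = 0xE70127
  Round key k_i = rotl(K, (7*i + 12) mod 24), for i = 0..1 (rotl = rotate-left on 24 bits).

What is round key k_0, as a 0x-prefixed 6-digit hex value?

K = 0xE70127
k_0 = rotl(K, (7*0+12) mod 24) = rotl(K, 12) = 0x127E70

0x127E70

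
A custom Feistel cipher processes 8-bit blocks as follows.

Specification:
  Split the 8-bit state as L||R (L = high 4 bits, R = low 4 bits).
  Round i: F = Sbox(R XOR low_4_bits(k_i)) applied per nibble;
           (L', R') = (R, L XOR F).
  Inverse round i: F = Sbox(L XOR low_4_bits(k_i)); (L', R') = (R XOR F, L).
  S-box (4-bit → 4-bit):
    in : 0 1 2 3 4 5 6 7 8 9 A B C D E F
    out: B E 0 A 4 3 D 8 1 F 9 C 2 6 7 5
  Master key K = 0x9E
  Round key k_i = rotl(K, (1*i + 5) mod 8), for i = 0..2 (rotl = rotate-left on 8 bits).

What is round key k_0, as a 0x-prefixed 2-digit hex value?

0xD3

K = 0x9E
k_0 = rotl(K, (1*0+5) mod 8) = rotl(K, 5) = 0xD3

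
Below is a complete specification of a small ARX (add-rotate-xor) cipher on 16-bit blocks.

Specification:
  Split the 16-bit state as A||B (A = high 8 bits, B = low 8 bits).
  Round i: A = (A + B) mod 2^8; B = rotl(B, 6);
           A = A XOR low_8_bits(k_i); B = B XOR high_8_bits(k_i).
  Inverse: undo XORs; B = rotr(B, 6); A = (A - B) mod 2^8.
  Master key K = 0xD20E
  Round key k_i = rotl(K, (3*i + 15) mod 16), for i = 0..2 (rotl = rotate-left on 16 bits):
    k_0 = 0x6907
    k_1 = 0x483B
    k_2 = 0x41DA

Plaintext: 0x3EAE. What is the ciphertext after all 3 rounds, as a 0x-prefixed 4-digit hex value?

s_0 = plaintext = 0x3EAE
s_1 = Round(s_0, k_0) = 0xEBC2
s_2 = Round(s_1, k_1) = 0x96F8
s_3 = Round(s_2, k_2) = 0x547F

0x547F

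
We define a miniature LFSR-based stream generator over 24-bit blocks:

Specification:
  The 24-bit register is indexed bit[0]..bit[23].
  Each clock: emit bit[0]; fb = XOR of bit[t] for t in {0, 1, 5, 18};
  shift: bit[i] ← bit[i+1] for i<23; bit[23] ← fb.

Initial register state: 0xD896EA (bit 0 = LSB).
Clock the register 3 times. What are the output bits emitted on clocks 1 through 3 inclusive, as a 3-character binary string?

reg_0 = 0xD896EA
clock 1: out=0, reg = 0x6C4B75
clock 2: out=1, reg = 0xB625BA
clock 3: out=0, reg = 0xDB12DD

010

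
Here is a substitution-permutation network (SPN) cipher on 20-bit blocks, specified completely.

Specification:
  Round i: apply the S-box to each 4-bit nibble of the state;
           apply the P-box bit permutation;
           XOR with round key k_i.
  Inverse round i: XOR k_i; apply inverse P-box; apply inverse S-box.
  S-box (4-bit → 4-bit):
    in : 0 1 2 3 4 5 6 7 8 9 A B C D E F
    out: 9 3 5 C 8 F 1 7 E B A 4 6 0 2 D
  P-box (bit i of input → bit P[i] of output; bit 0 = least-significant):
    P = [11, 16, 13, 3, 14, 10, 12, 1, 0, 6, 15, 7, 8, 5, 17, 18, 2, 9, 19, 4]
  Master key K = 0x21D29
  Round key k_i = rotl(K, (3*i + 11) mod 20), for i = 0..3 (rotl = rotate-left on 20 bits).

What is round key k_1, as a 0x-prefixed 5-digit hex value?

0xA4874

K = 0x21D29
k_0 = rotl(K, (3*0+11) mod 20) = rotl(K, 11) = 0x9490E
k_1 = rotl(K, (3*1+11) mod 20) = rotl(K, 14) = 0xA4874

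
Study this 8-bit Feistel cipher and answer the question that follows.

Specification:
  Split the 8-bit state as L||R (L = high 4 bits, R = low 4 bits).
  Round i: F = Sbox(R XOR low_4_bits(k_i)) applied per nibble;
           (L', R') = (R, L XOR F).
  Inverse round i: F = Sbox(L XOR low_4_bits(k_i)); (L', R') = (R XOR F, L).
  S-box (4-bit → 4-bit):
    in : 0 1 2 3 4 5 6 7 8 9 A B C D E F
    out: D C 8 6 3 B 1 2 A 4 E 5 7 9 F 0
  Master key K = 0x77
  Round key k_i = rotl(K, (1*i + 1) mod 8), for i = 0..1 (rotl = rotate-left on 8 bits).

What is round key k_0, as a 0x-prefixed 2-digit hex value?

0xEE

K = 0x77
k_0 = rotl(K, (1*0+1) mod 8) = rotl(K, 1) = 0xEE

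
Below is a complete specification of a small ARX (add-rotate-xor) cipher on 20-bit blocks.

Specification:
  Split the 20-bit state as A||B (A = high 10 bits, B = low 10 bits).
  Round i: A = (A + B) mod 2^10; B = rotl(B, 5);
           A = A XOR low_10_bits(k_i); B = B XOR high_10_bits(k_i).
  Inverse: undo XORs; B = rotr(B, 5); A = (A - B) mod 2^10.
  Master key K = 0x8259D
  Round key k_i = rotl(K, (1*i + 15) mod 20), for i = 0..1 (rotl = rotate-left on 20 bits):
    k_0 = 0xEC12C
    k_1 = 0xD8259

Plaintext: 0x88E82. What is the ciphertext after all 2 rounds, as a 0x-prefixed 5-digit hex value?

0xCD3FF

s_0 = plaintext = 0x88E82
s_1 = Round(s_0, k_0) = 0x627E4
s_2 = Round(s_1, k_1) = 0xCD3FF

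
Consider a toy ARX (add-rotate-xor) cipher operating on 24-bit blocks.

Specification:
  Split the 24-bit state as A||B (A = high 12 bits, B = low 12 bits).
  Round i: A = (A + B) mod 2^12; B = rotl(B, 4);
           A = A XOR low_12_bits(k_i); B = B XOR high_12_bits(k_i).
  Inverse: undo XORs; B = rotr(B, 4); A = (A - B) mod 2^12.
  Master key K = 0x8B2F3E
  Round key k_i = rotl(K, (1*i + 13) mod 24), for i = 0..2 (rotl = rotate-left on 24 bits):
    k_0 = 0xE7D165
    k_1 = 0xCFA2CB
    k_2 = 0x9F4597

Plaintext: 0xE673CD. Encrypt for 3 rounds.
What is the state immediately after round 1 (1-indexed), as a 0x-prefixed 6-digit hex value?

s_0 = plaintext = 0xE673CD
s_1 = Round(s_0, k_0) = 0x3512AE
s_2 = Round(s_1, k_1) = 0x734618
s_3 = Round(s_2, k_2) = 0x8DB872

0x3512AE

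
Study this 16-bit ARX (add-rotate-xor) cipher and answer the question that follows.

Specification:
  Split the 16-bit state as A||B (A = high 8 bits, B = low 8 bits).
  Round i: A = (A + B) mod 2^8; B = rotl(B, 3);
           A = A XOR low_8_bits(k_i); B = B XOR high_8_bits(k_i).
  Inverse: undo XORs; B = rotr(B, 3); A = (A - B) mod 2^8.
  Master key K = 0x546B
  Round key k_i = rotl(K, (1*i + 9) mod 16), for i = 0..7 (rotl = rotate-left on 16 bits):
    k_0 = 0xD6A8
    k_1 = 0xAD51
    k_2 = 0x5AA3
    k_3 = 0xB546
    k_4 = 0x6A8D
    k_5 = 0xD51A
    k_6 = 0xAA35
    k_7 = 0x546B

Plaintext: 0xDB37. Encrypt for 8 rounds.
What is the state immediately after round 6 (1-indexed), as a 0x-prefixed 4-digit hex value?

0xE232

s_0 = plaintext = 0xDB37
s_1 = Round(s_0, k_0) = 0xBA6F
s_2 = Round(s_1, k_1) = 0x78D6
s_3 = Round(s_2, k_2) = 0xEDEC
s_4 = Round(s_3, k_3) = 0x9FD2
s_5 = Round(s_4, k_4) = 0xFCFC
s_6 = Round(s_5, k_5) = 0xE232
s_7 = Round(s_6, k_6) = 0x213B
s_8 = Round(s_7, k_7) = 0x378D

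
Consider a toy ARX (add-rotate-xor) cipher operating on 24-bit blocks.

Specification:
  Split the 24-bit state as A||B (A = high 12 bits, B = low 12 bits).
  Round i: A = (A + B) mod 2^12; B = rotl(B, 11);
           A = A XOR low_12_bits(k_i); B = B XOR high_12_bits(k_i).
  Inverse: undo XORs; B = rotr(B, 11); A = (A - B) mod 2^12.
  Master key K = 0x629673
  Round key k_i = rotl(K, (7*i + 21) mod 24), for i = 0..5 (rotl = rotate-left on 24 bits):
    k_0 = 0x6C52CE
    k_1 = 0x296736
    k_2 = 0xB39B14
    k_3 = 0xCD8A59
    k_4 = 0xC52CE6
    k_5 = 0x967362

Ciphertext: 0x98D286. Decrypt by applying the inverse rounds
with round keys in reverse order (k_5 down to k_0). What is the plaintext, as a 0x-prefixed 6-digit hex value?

0x8431A4

s_0 = ciphertext = 0x98D286
s_1 = InvRound(s_0, k_5) = 0x32C7C3
s_2 = InvRound(s_1, k_4) = 0x8A7723
s_3 = InvRound(s_2, k_3) = 0xB077F7
s_4 = InvRound(s_3, k_2) = 0x67699D
s_5 = InvRound(s_4, k_1) = 0xB29617
s_6 = InvRound(s_5, k_0) = 0x8431A4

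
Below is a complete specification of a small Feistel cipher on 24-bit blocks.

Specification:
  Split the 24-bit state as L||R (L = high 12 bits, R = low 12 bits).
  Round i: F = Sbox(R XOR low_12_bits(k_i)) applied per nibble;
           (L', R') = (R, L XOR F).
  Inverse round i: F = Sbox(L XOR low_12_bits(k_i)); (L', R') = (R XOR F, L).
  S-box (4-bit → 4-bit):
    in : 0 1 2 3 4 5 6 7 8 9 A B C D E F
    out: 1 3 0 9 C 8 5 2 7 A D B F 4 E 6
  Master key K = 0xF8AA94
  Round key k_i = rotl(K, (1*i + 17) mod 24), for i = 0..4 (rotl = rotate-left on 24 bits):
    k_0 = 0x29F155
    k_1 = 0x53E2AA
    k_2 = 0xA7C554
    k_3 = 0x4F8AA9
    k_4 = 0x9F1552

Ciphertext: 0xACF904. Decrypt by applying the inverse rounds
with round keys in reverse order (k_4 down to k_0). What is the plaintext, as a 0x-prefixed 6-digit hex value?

0x50E4FF

s_0 = ciphertext = 0xACF904
s_1 = InvRound(s_0, k_4) = 0xFA0ACF
s_2 = InvRound(s_1, k_3) = 0x2D5FA0
s_3 = InvRound(s_2, k_2) = 0xDD32D5
s_4 = InvRound(s_3, k_1) = 0x4FFDD3
s_5 = InvRound(s_4, k_0) = 0x50E4FF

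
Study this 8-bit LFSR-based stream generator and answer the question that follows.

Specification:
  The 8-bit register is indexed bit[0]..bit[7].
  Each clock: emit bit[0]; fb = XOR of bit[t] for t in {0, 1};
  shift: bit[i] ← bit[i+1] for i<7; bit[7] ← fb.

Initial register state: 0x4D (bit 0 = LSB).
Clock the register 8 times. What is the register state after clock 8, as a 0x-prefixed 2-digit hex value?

0xEB

reg_0 = 0x4D
clock 1: out=1, reg = 0xA6
clock 2: out=0, reg = 0xD3
clock 3: out=1, reg = 0x69
clock 4: out=1, reg = 0xB4
clock 5: out=0, reg = 0x5A
clock 6: out=0, reg = 0xAD
clock 7: out=1, reg = 0xD6
clock 8: out=0, reg = 0xEB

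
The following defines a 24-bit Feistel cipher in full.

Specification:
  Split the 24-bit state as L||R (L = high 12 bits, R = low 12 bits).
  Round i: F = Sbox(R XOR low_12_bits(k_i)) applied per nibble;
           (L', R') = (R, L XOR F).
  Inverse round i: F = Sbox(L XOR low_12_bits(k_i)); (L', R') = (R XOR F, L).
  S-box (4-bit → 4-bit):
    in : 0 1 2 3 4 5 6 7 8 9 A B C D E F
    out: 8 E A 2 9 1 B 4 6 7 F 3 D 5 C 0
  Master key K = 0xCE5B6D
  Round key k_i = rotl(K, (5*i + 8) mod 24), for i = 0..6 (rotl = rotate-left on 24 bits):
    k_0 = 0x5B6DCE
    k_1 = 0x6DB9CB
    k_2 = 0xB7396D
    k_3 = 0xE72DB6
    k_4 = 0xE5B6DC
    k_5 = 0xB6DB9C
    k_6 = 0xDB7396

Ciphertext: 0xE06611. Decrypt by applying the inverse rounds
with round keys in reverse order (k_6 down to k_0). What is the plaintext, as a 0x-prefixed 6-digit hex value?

0x07F32B

s_0 = ciphertext = 0xE06611
s_1 = InvRound(s_0, k_6) = 0x369E06
s_2 = InvRound(s_1, k_5) = 0x807369
s_3 = InvRound(s_2, k_4) = 0xF3A807
s_4 = InvRound(s_3, k_3) = 0x26AF3A
s_5 = InvRound(s_4, k_2) = 0xCBE26A
s_6 = InvRound(s_5, k_1) = 0x32BCBE
s_7 = InvRound(s_6, k_0) = 0x07F32B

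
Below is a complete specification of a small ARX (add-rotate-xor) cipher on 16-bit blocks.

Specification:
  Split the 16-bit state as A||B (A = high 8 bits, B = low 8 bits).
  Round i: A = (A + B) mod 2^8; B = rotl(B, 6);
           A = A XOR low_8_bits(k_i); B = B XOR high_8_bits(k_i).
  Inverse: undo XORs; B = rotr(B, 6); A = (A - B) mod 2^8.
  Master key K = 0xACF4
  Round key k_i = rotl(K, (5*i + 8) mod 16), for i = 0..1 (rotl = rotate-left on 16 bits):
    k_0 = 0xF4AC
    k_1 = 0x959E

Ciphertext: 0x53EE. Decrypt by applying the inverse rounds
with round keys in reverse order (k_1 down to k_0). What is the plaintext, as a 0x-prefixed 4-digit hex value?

s_0 = ciphertext = 0x53EE
s_1 = InvRound(s_0, k_1) = 0xE0ED
s_2 = InvRound(s_1, k_0) = 0xE864

0xE864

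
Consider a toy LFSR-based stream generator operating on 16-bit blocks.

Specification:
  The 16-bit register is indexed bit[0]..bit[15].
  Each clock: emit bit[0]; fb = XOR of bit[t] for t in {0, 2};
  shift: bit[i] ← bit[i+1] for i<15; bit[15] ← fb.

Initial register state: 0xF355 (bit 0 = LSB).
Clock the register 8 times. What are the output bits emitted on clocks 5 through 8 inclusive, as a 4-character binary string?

reg_0 = 0xF355
clock 1: out=1, reg = 0x79AA
clock 2: out=0, reg = 0x3CD5
clock 3: out=1, reg = 0x1E6A
clock 4: out=0, reg = 0x0F35
clock 5: out=1, reg = 0x079A
clock 6: out=0, reg = 0x03CD
clock 7: out=1, reg = 0x01E6
clock 8: out=0, reg = 0x80F3

1010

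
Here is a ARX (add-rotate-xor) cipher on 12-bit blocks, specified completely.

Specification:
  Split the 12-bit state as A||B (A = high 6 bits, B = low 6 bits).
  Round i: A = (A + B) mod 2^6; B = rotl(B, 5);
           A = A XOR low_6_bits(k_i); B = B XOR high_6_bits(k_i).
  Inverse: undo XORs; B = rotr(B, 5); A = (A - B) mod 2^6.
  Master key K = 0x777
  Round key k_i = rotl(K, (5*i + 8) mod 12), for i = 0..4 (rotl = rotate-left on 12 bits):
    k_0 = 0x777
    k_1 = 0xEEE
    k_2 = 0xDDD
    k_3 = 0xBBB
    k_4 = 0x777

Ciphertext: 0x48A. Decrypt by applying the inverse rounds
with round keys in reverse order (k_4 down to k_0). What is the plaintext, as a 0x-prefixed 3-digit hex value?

0xA2B

s_0 = ciphertext = 0x48A
s_1 = InvRound(s_0, k_4) = 0xDEE
s_2 = InvRound(s_1, k_3) = 0x300
s_3 = InvRound(s_2, k_2) = 0x8AF
s_4 = InvRound(s_3, k_1) = 0x928
s_5 = InvRound(s_4, k_0) = 0xA2B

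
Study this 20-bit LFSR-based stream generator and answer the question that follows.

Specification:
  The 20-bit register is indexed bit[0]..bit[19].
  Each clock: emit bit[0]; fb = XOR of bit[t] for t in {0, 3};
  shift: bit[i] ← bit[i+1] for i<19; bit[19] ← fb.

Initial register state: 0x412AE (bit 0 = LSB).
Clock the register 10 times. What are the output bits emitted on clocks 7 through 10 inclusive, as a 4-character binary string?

0101

reg_0 = 0x412AE
clock 1: out=0, reg = 0xA0957
clock 2: out=1, reg = 0xD04AB
clock 3: out=1, reg = 0x68255
clock 4: out=1, reg = 0xB412A
clock 5: out=0, reg = 0xDA095
clock 6: out=1, reg = 0xED04A
clock 7: out=0, reg = 0xF6825
clock 8: out=1, reg = 0xFB412
clock 9: out=0, reg = 0x7DA09
clock 10: out=1, reg = 0x3ED04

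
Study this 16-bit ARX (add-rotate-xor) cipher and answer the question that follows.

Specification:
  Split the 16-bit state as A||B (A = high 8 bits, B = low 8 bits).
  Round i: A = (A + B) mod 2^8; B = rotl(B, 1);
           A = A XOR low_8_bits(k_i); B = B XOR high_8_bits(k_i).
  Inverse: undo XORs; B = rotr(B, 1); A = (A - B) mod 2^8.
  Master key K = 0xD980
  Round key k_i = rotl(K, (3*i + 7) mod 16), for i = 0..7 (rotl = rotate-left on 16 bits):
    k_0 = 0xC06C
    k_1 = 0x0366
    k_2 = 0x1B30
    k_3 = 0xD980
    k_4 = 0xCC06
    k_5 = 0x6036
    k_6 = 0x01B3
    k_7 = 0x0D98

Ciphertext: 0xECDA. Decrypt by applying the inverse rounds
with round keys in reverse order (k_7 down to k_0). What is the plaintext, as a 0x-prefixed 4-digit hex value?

s_0 = ciphertext = 0xECDA
s_1 = InvRound(s_0, k_7) = 0x89EB
s_2 = InvRound(s_1, k_6) = 0xC575
s_3 = InvRound(s_2, k_5) = 0x698A
s_4 = InvRound(s_3, k_4) = 0x4C23
s_5 = InvRound(s_4, k_3) = 0x4F7D
s_6 = InvRound(s_5, k_2) = 0x4C33
s_7 = InvRound(s_6, k_1) = 0x1218
s_8 = InvRound(s_7, k_0) = 0x126C

0x126C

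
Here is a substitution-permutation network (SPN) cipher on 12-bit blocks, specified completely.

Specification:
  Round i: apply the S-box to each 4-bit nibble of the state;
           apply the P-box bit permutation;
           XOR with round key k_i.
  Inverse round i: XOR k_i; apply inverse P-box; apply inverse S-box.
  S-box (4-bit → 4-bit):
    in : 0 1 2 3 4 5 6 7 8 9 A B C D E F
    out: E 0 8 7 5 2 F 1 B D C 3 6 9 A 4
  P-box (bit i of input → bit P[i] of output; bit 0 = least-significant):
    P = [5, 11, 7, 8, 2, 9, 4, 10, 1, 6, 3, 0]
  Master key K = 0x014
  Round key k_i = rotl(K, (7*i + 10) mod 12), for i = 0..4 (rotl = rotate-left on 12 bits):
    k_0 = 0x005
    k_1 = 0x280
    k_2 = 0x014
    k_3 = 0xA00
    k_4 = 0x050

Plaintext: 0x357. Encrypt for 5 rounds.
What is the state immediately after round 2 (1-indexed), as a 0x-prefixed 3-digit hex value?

0x415

s_0 = plaintext = 0x357
s_1 = Round(s_0, k_0) = 0x26F
s_2 = Round(s_1, k_1) = 0x415
s_3 = Round(s_2, k_2) = 0x81E
s_4 = Round(s_3, k_3) = 0x343
s_5 = Round(s_4, k_4) = 0x8AE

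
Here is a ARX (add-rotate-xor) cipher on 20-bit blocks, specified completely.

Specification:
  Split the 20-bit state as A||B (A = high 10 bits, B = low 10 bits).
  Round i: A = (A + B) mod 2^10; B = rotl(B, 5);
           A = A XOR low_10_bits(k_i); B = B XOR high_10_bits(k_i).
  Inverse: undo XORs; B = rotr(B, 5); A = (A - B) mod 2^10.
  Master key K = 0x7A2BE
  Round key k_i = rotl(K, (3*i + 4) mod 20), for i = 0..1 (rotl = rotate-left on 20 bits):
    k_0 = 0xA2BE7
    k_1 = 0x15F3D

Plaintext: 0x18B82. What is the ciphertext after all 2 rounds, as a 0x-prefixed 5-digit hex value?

0x79281

s_0 = plaintext = 0x18B82
s_1 = Round(s_0, k_0) = 0x00ED6
s_2 = Round(s_1, k_1) = 0x79281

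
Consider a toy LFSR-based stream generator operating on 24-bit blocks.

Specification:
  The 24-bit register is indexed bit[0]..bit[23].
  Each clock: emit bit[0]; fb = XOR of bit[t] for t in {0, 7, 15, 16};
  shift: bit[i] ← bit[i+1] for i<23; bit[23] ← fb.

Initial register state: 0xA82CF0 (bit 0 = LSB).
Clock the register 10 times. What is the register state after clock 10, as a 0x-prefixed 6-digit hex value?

reg_0 = 0xA82CF0
clock 1: out=0, reg = 0xD41678
clock 2: out=0, reg = 0x6A0B3C
clock 3: out=0, reg = 0x35059E
clock 4: out=0, reg = 0x1A82CF
clock 5: out=1, reg = 0x8D4167
clock 6: out=1, reg = 0x46A0B3
clock 7: out=1, reg = 0xA35059
clock 8: out=1, reg = 0x51A82C
clock 9: out=0, reg = 0x28D416
clock 10: out=0, reg = 0x946A0B

0x946A0B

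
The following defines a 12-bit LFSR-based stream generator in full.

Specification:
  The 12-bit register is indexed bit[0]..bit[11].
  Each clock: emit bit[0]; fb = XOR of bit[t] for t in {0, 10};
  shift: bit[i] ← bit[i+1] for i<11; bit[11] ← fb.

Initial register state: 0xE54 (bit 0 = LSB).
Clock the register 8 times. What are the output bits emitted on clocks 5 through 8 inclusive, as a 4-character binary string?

1010

reg_0 = 0xE54
clock 1: out=0, reg = 0xF2A
clock 2: out=0, reg = 0xF95
clock 3: out=1, reg = 0x7CA
clock 4: out=0, reg = 0xBE5
clock 5: out=1, reg = 0xDF2
clock 6: out=0, reg = 0xEF9
clock 7: out=1, reg = 0x77C
clock 8: out=0, reg = 0xBBE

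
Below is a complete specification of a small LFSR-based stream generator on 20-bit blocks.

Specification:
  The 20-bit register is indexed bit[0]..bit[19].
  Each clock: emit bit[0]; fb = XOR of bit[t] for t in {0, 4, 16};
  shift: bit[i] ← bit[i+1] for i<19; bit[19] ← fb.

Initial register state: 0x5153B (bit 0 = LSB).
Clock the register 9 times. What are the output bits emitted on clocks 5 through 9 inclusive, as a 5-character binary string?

11001

reg_0 = 0x5153B
clock 1: out=1, reg = 0xA8A9D
clock 2: out=1, reg = 0x5454E
clock 3: out=0, reg = 0xAA2A7
clock 4: out=1, reg = 0xD5153
clock 5: out=1, reg = 0xEA8A9
clock 6: out=1, reg = 0xF5454
clock 7: out=0, reg = 0x7AA2A
clock 8: out=0, reg = 0xBD515
clock 9: out=1, reg = 0xDEA8A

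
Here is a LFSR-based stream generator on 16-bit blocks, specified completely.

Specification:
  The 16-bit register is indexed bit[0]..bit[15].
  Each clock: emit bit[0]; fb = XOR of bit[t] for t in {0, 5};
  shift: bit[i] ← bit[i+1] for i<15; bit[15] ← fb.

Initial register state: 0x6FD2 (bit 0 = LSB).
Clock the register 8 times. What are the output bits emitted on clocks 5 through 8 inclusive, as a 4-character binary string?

reg_0 = 0x6FD2
clock 1: out=0, reg = 0x37E9
clock 2: out=1, reg = 0x1BF4
clock 3: out=0, reg = 0x8DFA
clock 4: out=0, reg = 0xC6FD
clock 5: out=1, reg = 0x637E
clock 6: out=0, reg = 0xB1BF
clock 7: out=1, reg = 0x58DF
clock 8: out=1, reg = 0xAC6F

1011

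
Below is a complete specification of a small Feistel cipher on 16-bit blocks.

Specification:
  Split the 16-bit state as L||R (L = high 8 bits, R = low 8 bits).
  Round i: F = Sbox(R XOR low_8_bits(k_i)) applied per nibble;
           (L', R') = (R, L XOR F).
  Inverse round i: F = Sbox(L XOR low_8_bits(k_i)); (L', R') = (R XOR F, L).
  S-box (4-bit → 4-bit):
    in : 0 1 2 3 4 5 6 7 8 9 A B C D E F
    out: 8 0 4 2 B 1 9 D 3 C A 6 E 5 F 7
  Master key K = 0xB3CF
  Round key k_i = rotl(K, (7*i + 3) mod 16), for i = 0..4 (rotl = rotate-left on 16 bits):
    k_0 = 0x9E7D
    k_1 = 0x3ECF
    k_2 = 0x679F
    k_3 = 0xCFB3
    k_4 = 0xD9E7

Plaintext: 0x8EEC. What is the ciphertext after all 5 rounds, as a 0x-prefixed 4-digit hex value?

0x6BC2

s_0 = plaintext = 0x8EEC
s_1 = Round(s_0, k_0) = 0xEC4E
s_2 = Round(s_1, k_1) = 0x4EDC
s_3 = Round(s_2, k_2) = 0xDCFC
s_4 = Round(s_3, k_3) = 0xFC6B
s_5 = Round(s_4, k_4) = 0x6BC2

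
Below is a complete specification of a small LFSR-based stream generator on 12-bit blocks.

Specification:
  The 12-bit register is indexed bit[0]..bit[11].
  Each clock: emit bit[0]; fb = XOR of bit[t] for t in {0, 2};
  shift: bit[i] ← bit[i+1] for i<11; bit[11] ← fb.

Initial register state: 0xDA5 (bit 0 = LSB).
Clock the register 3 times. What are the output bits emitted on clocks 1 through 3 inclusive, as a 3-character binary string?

101

reg_0 = 0xDA5
clock 1: out=1, reg = 0x6D2
clock 2: out=0, reg = 0x369
clock 3: out=1, reg = 0x9B4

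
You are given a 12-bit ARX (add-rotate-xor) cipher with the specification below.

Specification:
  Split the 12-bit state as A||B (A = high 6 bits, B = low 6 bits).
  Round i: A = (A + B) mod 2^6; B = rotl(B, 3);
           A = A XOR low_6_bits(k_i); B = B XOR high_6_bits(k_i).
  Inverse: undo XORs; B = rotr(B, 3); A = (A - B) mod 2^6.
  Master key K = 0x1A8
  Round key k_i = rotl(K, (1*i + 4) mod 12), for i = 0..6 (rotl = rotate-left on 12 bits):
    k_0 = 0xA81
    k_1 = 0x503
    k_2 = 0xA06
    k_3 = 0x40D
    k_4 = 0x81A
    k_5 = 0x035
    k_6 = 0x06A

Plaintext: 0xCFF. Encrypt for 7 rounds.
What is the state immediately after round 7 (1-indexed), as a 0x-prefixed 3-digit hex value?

0xE7C

s_0 = plaintext = 0xCFF
s_1 = Round(s_0, k_0) = 0xCD5
s_2 = Round(s_1, k_1) = 0x2FE
s_3 = Round(s_2, k_2) = 0x3DF
s_4 = Round(s_3, k_3) = 0x8EB
s_5 = Round(s_4, k_4) = 0x53D
s_6 = Round(s_5, k_5) = 0x92F
s_7 = Round(s_6, k_6) = 0xE7C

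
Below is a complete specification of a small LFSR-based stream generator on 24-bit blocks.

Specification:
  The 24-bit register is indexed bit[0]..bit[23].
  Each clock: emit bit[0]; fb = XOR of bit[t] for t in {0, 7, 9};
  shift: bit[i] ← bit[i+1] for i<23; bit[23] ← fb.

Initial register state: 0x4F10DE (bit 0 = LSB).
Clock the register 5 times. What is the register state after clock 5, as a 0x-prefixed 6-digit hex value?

0xBA7886

reg_0 = 0x4F10DE
clock 1: out=0, reg = 0xA7886F
clock 2: out=1, reg = 0xD3C437
clock 3: out=1, reg = 0xE9E21B
clock 4: out=1, reg = 0x74F10D
clock 5: out=1, reg = 0xBA7886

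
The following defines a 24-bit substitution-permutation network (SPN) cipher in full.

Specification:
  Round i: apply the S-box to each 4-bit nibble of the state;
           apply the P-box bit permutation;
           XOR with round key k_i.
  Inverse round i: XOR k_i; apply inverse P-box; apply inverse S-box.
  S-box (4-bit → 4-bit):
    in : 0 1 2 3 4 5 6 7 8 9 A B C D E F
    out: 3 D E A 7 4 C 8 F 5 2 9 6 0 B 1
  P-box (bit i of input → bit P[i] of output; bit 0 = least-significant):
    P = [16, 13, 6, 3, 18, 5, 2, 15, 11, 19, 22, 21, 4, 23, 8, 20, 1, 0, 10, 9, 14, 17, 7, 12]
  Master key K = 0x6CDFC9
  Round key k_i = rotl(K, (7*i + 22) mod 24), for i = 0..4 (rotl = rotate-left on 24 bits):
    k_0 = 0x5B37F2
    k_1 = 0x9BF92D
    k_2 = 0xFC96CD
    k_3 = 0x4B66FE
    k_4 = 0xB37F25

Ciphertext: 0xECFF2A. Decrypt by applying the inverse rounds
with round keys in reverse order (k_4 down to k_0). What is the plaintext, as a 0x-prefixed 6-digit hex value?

0xEA4908

s_0 = ciphertext = 0xECFF2A
s_1 = InvRound(s_0, k_4) = 0xA07C1B
s_2 = InvRound(s_1, k_3) = 0x23A8C9
s_3 = InvRound(s_2, k_2) = 0x363490
s_4 = InvRound(s_3, k_1) = 0x9C4E8B
s_5 = InvRound(s_4, k_0) = 0xEA4908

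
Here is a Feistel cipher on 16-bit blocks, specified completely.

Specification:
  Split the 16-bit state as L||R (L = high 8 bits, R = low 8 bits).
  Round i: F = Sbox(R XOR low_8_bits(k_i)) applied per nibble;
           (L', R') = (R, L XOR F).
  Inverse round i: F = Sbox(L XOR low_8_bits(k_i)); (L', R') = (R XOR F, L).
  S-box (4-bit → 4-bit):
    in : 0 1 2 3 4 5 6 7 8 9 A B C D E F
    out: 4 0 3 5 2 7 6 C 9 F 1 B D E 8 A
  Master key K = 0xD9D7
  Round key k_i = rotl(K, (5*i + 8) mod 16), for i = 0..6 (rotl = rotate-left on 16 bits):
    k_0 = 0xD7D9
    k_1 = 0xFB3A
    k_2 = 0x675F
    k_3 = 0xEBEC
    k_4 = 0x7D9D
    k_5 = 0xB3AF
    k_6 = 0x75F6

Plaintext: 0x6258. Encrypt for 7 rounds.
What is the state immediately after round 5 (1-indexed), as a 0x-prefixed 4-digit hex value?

0x27AB

s_0 = plaintext = 0x6258
s_1 = Round(s_0, k_0) = 0x58F2
s_2 = Round(s_1, k_1) = 0xF281
s_3 = Round(s_2, k_2) = 0x811A
s_4 = Round(s_3, k_3) = 0x1A27
s_5 = Round(s_4, k_4) = 0x27AB
s_6 = Round(s_5, k_5) = 0xAB65
s_7 = Round(s_6, k_6) = 0x655E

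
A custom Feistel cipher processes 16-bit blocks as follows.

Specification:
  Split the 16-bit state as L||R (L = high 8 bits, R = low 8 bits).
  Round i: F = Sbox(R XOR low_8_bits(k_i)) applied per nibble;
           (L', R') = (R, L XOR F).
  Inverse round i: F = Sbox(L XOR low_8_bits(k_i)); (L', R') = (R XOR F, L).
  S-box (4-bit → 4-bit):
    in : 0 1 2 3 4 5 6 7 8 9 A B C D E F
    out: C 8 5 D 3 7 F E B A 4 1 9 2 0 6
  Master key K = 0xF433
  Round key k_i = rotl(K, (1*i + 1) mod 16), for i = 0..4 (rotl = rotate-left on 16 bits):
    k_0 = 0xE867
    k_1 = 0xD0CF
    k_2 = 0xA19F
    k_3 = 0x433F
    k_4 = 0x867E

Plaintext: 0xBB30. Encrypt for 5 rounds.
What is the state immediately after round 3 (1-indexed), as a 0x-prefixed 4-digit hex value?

s_0 = plaintext = 0xBB30
s_1 = Round(s_0, k_0) = 0x30C5
s_2 = Round(s_1, k_1) = 0xC5F4
s_3 = Round(s_2, k_2) = 0xF434
s_4 = Round(s_3, k_3) = 0x3435
s_5 = Round(s_4, k_4) = 0x3505

0xF434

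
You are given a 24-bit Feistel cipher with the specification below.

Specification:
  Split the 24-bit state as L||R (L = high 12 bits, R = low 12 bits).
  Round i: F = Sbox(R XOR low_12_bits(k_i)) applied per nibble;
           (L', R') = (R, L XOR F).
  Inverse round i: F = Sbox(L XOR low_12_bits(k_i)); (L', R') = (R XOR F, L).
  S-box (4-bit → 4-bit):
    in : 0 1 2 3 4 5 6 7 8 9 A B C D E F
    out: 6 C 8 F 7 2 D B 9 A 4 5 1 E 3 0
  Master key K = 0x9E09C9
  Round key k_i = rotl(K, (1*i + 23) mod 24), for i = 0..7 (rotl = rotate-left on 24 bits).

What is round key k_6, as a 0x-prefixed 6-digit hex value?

0xC13933

K = 0x9E09C9
k_0 = rotl(K, (1*0+23) mod 24) = rotl(K, 23) = 0xCF04E4
k_1 = rotl(K, (1*1+23) mod 24) = rotl(K, 0) = 0x9E09C9
k_2 = rotl(K, (1*2+23) mod 24) = rotl(K, 1) = 0x3C1393
k_3 = rotl(K, (1*3+23) mod 24) = rotl(K, 2) = 0x782726
k_4 = rotl(K, (1*4+23) mod 24) = rotl(K, 3) = 0xF04E4C
k_5 = rotl(K, (1*5+23) mod 24) = rotl(K, 4) = 0xE09C99
k_6 = rotl(K, (1*6+23) mod 24) = rotl(K, 5) = 0xC13933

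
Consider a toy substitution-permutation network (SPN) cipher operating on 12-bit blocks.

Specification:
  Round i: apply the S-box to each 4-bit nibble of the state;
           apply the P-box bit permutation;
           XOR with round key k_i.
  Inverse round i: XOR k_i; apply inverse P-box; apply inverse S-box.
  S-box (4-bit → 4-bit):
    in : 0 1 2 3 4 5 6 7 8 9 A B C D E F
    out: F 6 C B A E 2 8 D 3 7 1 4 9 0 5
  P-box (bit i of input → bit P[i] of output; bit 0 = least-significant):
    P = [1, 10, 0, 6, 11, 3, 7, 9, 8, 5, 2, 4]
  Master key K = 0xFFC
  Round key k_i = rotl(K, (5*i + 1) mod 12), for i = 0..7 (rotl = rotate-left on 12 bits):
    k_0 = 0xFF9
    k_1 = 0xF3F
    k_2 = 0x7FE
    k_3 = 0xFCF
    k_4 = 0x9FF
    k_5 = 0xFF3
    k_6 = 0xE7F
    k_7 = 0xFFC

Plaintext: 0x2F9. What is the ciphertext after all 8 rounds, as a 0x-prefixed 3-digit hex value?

0x050

s_0 = plaintext = 0x2F9
s_1 = Round(s_0, k_0) = 0x36F
s_2 = Round(s_1, k_1) = 0xE04
s_3 = Round(s_2, k_2) = 0x936
s_4 = Round(s_3, k_3) = 0x0E7
s_5 = Round(s_4, k_4) = 0x88B
s_6 = Round(s_5, k_5) = 0x465
s_7 = Round(s_6, k_6) = 0xA06
s_8 = Round(s_7, k_7) = 0x050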